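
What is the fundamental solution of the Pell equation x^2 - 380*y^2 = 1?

(x, y) = (39, 2)

First expand sqrt(380) as a continued fraction. With x_i = (sqrt(380) + m_i)/d_i and (m_0, d_0) = (0, 1): a_0 = floor(sqrt(380)) = 19, since 19^2 = 361 <= 380 < 400 = 20^2.
Iterate m_{i+1} = d_i*a_i - m_i, d_{i+1} = (380 - m_{i+1}^2)/d_i, a_{i+1} = floor((a_0 + m_{i+1})/d_{i+1}):
  m_1 = 1*19 - 0 = 19, d_1 = (380 - 19^2)/1 = 19/1 = 19, a_1 = floor((19 + 19)/19) = 2.
  m_2 = 19*2 - 19 = 19, d_2 = (380 - 19^2)/19 = 19/19 = 1, a_2 = floor((19 + 19)/1) = 38.
  m_3 = 1*38 - 19 = 19, d_3 = (380 - 19^2)/1 = 19/1 = 19: (m_3, d_3) = (m_1, d_1) = (19, 19), so from here the quotients repeat a_1, a_2; the period length is 2.
So sqrt(380) = [19; (2, 38)] with period length k = 2.
k is even, so the fundamental solution of x^2 - 380y^2 = 1 is (p_{k-1}, q_{k-1}) = (p_1, q_1); compute convergents through index 1.
Convergents (p_i = a_i*p_{i-1} + p_{i-2}, q_i = a_i*q_{i-1} + q_{i-2} with p_{-2}=0, p_{-1}=1, q_{-2}=1, q_{-1}=0):
  i=0: a_0=19, p_0 = 19*1 + 0 = 19, q_0 = 19*0 + 1 = 1.
  i=1: a_1=2, p_1 = 2*19 + 1 = 39, q_1 = 2*1 + 0 = 2.
Check: 39^2 - 380*2^2 = 1521 - 1520 = 1, so (x, y) = (39, 2) solves the equation, and by the theorem it is the least positive solution.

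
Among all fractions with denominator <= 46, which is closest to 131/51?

Expand x = 131/51 as a continued fraction with the Euclidean algorithm:
  131 = 2*51 + 29, so a_0 = 2.
  51 = 1*29 + 22, so a_1 = 1.
  29 = 1*22 + 7, so a_2 = 1.
  22 = 3*7 + 1, so a_3 = 3.
  7 = 7*1 + 0, so a_4 = 7.
so x = [2; 1, 1, 3, 7].
Convergents (p_i = a_i*p_{i-1} + p_{i-2}, q_i = a_i*q_{i-1} + q_{i-2} with p_{-2}=0, p_{-1}=1, q_{-2}=1, q_{-1}=0), until the denominator exceeds 46:
  i=0: a_0=2, p_0 = 2*1 + 0 = 2, q_0 = 2*0 + 1 = 1.
  i=1: a_1=1, p_1 = 1*2 + 1 = 3, q_1 = 1*1 + 0 = 1.
  i=2: a_2=1, p_2 = 1*3 + 2 = 5, q_2 = 1*1 + 1 = 2.
  i=3: a_3=3, p_3 = 3*5 + 3 = 18, q_3 = 3*2 + 1 = 7.
  i=4: a_4=7, p_4 = 7*18 + 5 = 131, q_4 = 7*7 + 2 = 51.
q_4 = 51 > 46, so the last convergent with denominator <= 46 is p_3/q_3 = 18/7.
The closest fraction with denominator <= 46 is either p_3/q_3 or the intermediate fraction (k*p_3 + p_2)/(k*q_3 + q_2) with the largest k >= 1 whose denominator stays <= 46; these approach x as k grows, and every other convergent or intermediate fraction in range is farther away.
Largest k: floor((46 - q_2)/q_3) = floor((46 - 2)/7) = 6.
That gives (6*18 + 5)/(6*7 + 2) = 113/44.
Compare the errors: |x - 18/7| = |131*7 - 18*51|/(51*7) = 1/357, and |x - 113/44| = |131*44 - 113*51|/(51*44) = 1/2244.
Cross-multiplying, 1*357 = 357 < 2244 = 1*2244, so 1/2244 is smaller: the intermediate fraction 113/44 is closer to x than 18/7.

113/44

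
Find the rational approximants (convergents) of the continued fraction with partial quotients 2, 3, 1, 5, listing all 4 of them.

2/1, 7/3, 9/4, 52/23

Using the convergent recurrence p_i = a_i*p_{i-1} + p_{i-2}, q_i = a_i*q_{i-1} + q_{i-2} with p_{-2}=0, p_{-1}=1, q_{-2}=1, q_{-1}=0:
  i=0: a_0=2, p_0 = 2*1 + 0 = 2, q_0 = 2*0 + 1 = 1.
  i=1: a_1=3, p_1 = 3*2 + 1 = 7, q_1 = 3*1 + 0 = 3.
  i=2: a_2=1, p_2 = 1*7 + 2 = 9, q_2 = 1*3 + 1 = 4.
  i=3: a_3=5, p_3 = 5*9 + 7 = 52, q_3 = 5*4 + 3 = 23.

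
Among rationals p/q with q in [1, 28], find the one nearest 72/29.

Expand x = 72/29 as a continued fraction with the Euclidean algorithm:
  72 = 2*29 + 14, so a_0 = 2.
  29 = 2*14 + 1, so a_1 = 2.
  14 = 14*1 + 0, so a_2 = 14.
so x = [2; 2, 14].
Convergents (p_i = a_i*p_{i-1} + p_{i-2}, q_i = a_i*q_{i-1} + q_{i-2} with p_{-2}=0, p_{-1}=1, q_{-2}=1, q_{-1}=0), until the denominator exceeds 28:
  i=0: a_0=2, p_0 = 2*1 + 0 = 2, q_0 = 2*0 + 1 = 1.
  i=1: a_1=2, p_1 = 2*2 + 1 = 5, q_1 = 2*1 + 0 = 2.
  i=2: a_2=14, p_2 = 14*5 + 2 = 72, q_2 = 14*2 + 1 = 29.
q_2 = 29 > 28, so the last convergent with denominator <= 28 is p_1/q_1 = 5/2.
The closest fraction with denominator <= 28 is either p_1/q_1 or the intermediate fraction (k*p_1 + p_0)/(k*q_1 + q_0) with the largest k >= 1 whose denominator stays <= 28; these approach x as k grows, and every other convergent or intermediate fraction in range is farther away.
Largest k: floor((28 - q_0)/q_1) = floor((28 - 1)/2) = 13.
That gives (13*5 + 2)/(13*2 + 1) = 67/27.
Compare the errors: |x - 5/2| = |72*2 - 5*29|/(29*2) = 1/58, and |x - 67/27| = |72*27 - 67*29|/(29*27) = 1/783.
Cross-multiplying, 1*58 = 58 < 783 = 1*783, so 1/783 is smaller: the intermediate fraction 67/27 is closer to x than 5/2.

67/27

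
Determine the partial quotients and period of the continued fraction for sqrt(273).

[16; (1, 1, 10, 1, 1, 32)]

Write x_i = (sqrt(273) + m_i)/d_i with (m_0, d_0) = (0, 1). a_0 = floor(sqrt(273)) = 16, since 16^2 = 256 <= 273 < 289 = 17^2.
Iterate m_{i+1} = d_i*a_i - m_i, d_{i+1} = (273 - m_{i+1}^2)/d_i, a_{i+1} = floor((a_0 + m_{i+1})/d_{i+1}):
  m_1 = 1*16 - 0 = 16, d_1 = (273 - 16^2)/1 = 17/1 = 17, a_1 = floor((16 + 16)/17) = 1.
  m_2 = 17*1 - 16 = 1, d_2 = (273 - 1^2)/17 = 272/17 = 16, a_2 = floor((16 + 1)/16) = 1.
  m_3 = 16*1 - 1 = 15, d_3 = (273 - 15^2)/16 = 48/16 = 3, a_3 = floor((16 + 15)/3) = 10.
  m_4 = 3*10 - 15 = 15, d_4 = (273 - 15^2)/3 = 48/3 = 16, a_4 = floor((16 + 15)/16) = 1.
  m_5 = 16*1 - 15 = 1, d_5 = (273 - 1^2)/16 = 272/16 = 17, a_5 = floor((16 + 1)/17) = 1.
  m_6 = 17*1 - 1 = 16, d_6 = (273 - 16^2)/17 = 17/17 = 1, a_6 = floor((16 + 16)/1) = 32.
  m_7 = 1*32 - 16 = 16, d_7 = (273 - 16^2)/1 = 17/1 = 17: (m_7, d_7) = (m_1, d_1) = (16, 17), so from here the quotients repeat a_1, ..., a_6; the period length is 6.
Hence the expansion of sqrt(273) is a_0 = 16 followed by the repeating block 1, 1, 10, 1, 1, 32 (period 6).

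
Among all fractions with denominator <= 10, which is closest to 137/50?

11/4

Expand x = 137/50 as a continued fraction with the Euclidean algorithm:
  137 = 2*50 + 37, so a_0 = 2.
  50 = 1*37 + 13, so a_1 = 1.
  37 = 2*13 + 11, so a_2 = 2.
  13 = 1*11 + 2, so a_3 = 1.
  11 = 5*2 + 1, so a_4 = 5.
  2 = 2*1 + 0, so a_5 = 2.
so x = [2; 1, 2, 1, 5, 2].
Convergents (p_i = a_i*p_{i-1} + p_{i-2}, q_i = a_i*q_{i-1} + q_{i-2} with p_{-2}=0, p_{-1}=1, q_{-2}=1, q_{-1}=0), until the denominator exceeds 10:
  i=0: a_0=2, p_0 = 2*1 + 0 = 2, q_0 = 2*0 + 1 = 1.
  i=1: a_1=1, p_1 = 1*2 + 1 = 3, q_1 = 1*1 + 0 = 1.
  i=2: a_2=2, p_2 = 2*3 + 2 = 8, q_2 = 2*1 + 1 = 3.
  i=3: a_3=1, p_3 = 1*8 + 3 = 11, q_3 = 1*3 + 1 = 4.
  i=4: a_4=5, p_4 = 5*11 + 8 = 63, q_4 = 5*4 + 3 = 23.
q_4 = 23 > 10, so the last convergent with denominator <= 10 is p_3/q_3 = 11/4.
The closest fraction with denominator <= 10 is either p_3/q_3 or the intermediate fraction (k*p_3 + p_2)/(k*q_3 + q_2) with the largest k >= 1 whose denominator stays <= 10; these approach x as k grows, and every other convergent or intermediate fraction in range is farther away.
Largest k: floor((10 - q_2)/q_3) = floor((10 - 3)/4) = 1.
That gives (1*11 + 8)/(1*4 + 3) = 19/7.
Compare the errors: |x - 11/4| = |137*4 - 11*50|/(50*4) = 2/200, and |x - 19/7| = |137*7 - 19*50|/(50*7) = 9/350.
Cross-multiplying, 2*350 = 700 < 1800 = 9*200, so 2/200 is smaller: the convergent 11/4 is closer to x than 19/7.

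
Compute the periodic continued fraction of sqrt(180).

[13; (2, 2, 2, 26)]

Write x_i = (sqrt(180) + m_i)/d_i with (m_0, d_0) = (0, 1). a_0 = floor(sqrt(180)) = 13, since 13^2 = 169 <= 180 < 196 = 14^2.
Iterate m_{i+1} = d_i*a_i - m_i, d_{i+1} = (180 - m_{i+1}^2)/d_i, a_{i+1} = floor((a_0 + m_{i+1})/d_{i+1}):
  m_1 = 1*13 - 0 = 13, d_1 = (180 - 13^2)/1 = 11/1 = 11, a_1 = floor((13 + 13)/11) = 2.
  m_2 = 11*2 - 13 = 9, d_2 = (180 - 9^2)/11 = 99/11 = 9, a_2 = floor((13 + 9)/9) = 2.
  m_3 = 9*2 - 9 = 9, d_3 = (180 - 9^2)/9 = 99/9 = 11, a_3 = floor((13 + 9)/11) = 2.
  m_4 = 11*2 - 9 = 13, d_4 = (180 - 13^2)/11 = 11/11 = 1, a_4 = floor((13 + 13)/1) = 26.
  m_5 = 1*26 - 13 = 13, d_5 = (180 - 13^2)/1 = 11/1 = 11: (m_5, d_5) = (m_1, d_1) = (13, 11), so from here the quotients repeat a_1, ..., a_4; the period length is 4.
Hence the expansion of sqrt(180) is a_0 = 13 followed by the repeating block 2, 2, 2, 26 (period 4).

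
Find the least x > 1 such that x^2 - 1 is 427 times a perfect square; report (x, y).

(x, y) = (62, 3)

First expand sqrt(427) as a continued fraction. With x_i = (sqrt(427) + m_i)/d_i and (m_0, d_0) = (0, 1): a_0 = floor(sqrt(427)) = 20, since 20^2 = 400 <= 427 < 441 = 21^2.
Iterate m_{i+1} = d_i*a_i - m_i, d_{i+1} = (427 - m_{i+1}^2)/d_i, a_{i+1} = floor((a_0 + m_{i+1})/d_{i+1}):
  m_1 = 1*20 - 0 = 20, d_1 = (427 - 20^2)/1 = 27/1 = 27, a_1 = floor((20 + 20)/27) = 1.
  m_2 = 27*1 - 20 = 7, d_2 = (427 - 7^2)/27 = 378/27 = 14, a_2 = floor((20 + 7)/14) = 1.
  m_3 = 14*1 - 7 = 7, d_3 = (427 - 7^2)/14 = 378/14 = 27, a_3 = floor((20 + 7)/27) = 1.
  m_4 = 27*1 - 7 = 20, d_4 = (427 - 20^2)/27 = 27/27 = 1, a_4 = floor((20 + 20)/1) = 40.
  m_5 = 1*40 - 20 = 20, d_5 = (427 - 20^2)/1 = 27/1 = 27: (m_5, d_5) = (m_1, d_1) = (20, 27), so from here the quotients repeat a_1, ..., a_4; the period length is 4.
So sqrt(427) = [20; (1, 1, 1, 40)] with period length k = 4.
k is even, so the fundamental solution of x^2 - 427y^2 = 1 is (p_{k-1}, q_{k-1}) = (p_3, q_3); compute convergents through index 3.
Convergents (p_i = a_i*p_{i-1} + p_{i-2}, q_i = a_i*q_{i-1} + q_{i-2} with p_{-2}=0, p_{-1}=1, q_{-2}=1, q_{-1}=0):
  i=0: a_0=20, p_0 = 20*1 + 0 = 20, q_0 = 20*0 + 1 = 1.
  i=1: a_1=1, p_1 = 1*20 + 1 = 21, q_1 = 1*1 + 0 = 1.
  i=2: a_2=1, p_2 = 1*21 + 20 = 41, q_2 = 1*1 + 1 = 2.
  i=3: a_3=1, p_3 = 1*41 + 21 = 62, q_3 = 1*2 + 1 = 3.
Check: 62^2 - 427*3^2 = 3844 - 3843 = 1, so (x, y) = (62, 3) solves the equation, and by the theorem it is the least positive solution.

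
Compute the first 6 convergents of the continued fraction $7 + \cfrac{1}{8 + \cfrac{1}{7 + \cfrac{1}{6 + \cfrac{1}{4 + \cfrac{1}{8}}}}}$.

7/1, 57/8, 406/57, 2493/350, 10378/1457, 85517/12006

Using the convergent recurrence p_i = a_i*p_{i-1} + p_{i-2}, q_i = a_i*q_{i-1} + q_{i-2} with p_{-2}=0, p_{-1}=1, q_{-2}=1, q_{-1}=0:
  i=0: a_0=7, p_0 = 7*1 + 0 = 7, q_0 = 7*0 + 1 = 1.
  i=1: a_1=8, p_1 = 8*7 + 1 = 57, q_1 = 8*1 + 0 = 8.
  i=2: a_2=7, p_2 = 7*57 + 7 = 406, q_2 = 7*8 + 1 = 57.
  i=3: a_3=6, p_3 = 6*406 + 57 = 2493, q_3 = 6*57 + 8 = 350.
  i=4: a_4=4, p_4 = 4*2493 + 406 = 10378, q_4 = 4*350 + 57 = 1457.
  i=5: a_5=8, p_5 = 8*10378 + 2493 = 85517, q_5 = 8*1457 + 350 = 12006.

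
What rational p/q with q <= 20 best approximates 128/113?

17/15

Expand x = 128/113 as a continued fraction with the Euclidean algorithm:
  128 = 1*113 + 15, so a_0 = 1.
  113 = 7*15 + 8, so a_1 = 7.
  15 = 1*8 + 7, so a_2 = 1.
  8 = 1*7 + 1, so a_3 = 1.
  7 = 7*1 + 0, so a_4 = 7.
so x = [1; 7, 1, 1, 7].
Convergents (p_i = a_i*p_{i-1} + p_{i-2}, q_i = a_i*q_{i-1} + q_{i-2} with p_{-2}=0, p_{-1}=1, q_{-2}=1, q_{-1}=0), until the denominator exceeds 20:
  i=0: a_0=1, p_0 = 1*1 + 0 = 1, q_0 = 1*0 + 1 = 1.
  i=1: a_1=7, p_1 = 7*1 + 1 = 8, q_1 = 7*1 + 0 = 7.
  i=2: a_2=1, p_2 = 1*8 + 1 = 9, q_2 = 1*7 + 1 = 8.
  i=3: a_3=1, p_3 = 1*9 + 8 = 17, q_3 = 1*8 + 7 = 15.
  i=4: a_4=7, p_4 = 7*17 + 9 = 128, q_4 = 7*15 + 8 = 113.
q_4 = 113 > 20, so the last convergent with denominator <= 20 is p_3/q_3 = 17/15.
The closest fraction with denominator <= 20 is either p_3/q_3 or the intermediate fraction (k*p_3 + p_2)/(k*q_3 + q_2) with the largest k >= 1 whose denominator stays <= 20; these approach x as k grows, and every other convergent or intermediate fraction in range is farther away.
Largest k: floor((20 - q_2)/q_3) = floor((20 - 8)/15) = 0.
Since k = 0, no intermediate fraction beyond p_3/q_3 has denominator <= 20, so the convergent 17/15 is the closest (its error is |128*15 - 17*113|/(113*15) = 1/1695).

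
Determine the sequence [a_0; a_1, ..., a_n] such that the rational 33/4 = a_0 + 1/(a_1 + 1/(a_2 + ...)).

Run the Euclidean algorithm on 33 and 4; the successive quotients are the partial quotients a_0, a_1, ... (each step inverts the fractional part left over by the previous one):
  33 = 8*4 + 1, so a_0 = 8.
  4 = 4*1 + 0, so a_1 = 4.
The remainder reaches 0 after 2 divisions, so the expansion has 2 partial quotients, read off in order.

[8; 4]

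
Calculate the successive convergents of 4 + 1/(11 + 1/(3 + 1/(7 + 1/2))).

Using the convergent recurrence p_i = a_i*p_{i-1} + p_{i-2}, q_i = a_i*q_{i-1} + q_{i-2} with p_{-2}=0, p_{-1}=1, q_{-2}=1, q_{-1}=0:
  i=0: a_0=4, p_0 = 4*1 + 0 = 4, q_0 = 4*0 + 1 = 1.
  i=1: a_1=11, p_1 = 11*4 + 1 = 45, q_1 = 11*1 + 0 = 11.
  i=2: a_2=3, p_2 = 3*45 + 4 = 139, q_2 = 3*11 + 1 = 34.
  i=3: a_3=7, p_3 = 7*139 + 45 = 1018, q_3 = 7*34 + 11 = 249.
  i=4: a_4=2, p_4 = 2*1018 + 139 = 2175, q_4 = 2*249 + 34 = 532.

4/1, 45/11, 139/34, 1018/249, 2175/532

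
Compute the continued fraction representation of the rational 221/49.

Run the Euclidean algorithm on 221 and 49; the successive quotients are the partial quotients a_0, a_1, ... (each step inverts the fractional part left over by the previous one):
  221 = 4*49 + 25, so a_0 = 4.
  49 = 1*25 + 24, so a_1 = 1.
  25 = 1*24 + 1, so a_2 = 1.
  24 = 24*1 + 0, so a_3 = 24.
The remainder reaches 0 after 4 divisions, so the expansion has 4 partial quotients, read off in order.

[4; 1, 1, 24]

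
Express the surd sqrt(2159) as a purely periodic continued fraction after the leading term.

Write x_i = (sqrt(2159) + m_i)/d_i with (m_0, d_0) = (0, 1). a_0 = floor(sqrt(2159)) = 46, since 46^2 = 2116 <= 2159 < 2209 = 47^2.
Iterate m_{i+1} = d_i*a_i - m_i, d_{i+1} = (2159 - m_{i+1}^2)/d_i, a_{i+1} = floor((a_0 + m_{i+1})/d_{i+1}):
  m_1 = 1*46 - 0 = 46, d_1 = (2159 - 46^2)/1 = 43/1 = 43, a_1 = floor((46 + 46)/43) = 2.
  m_2 = 43*2 - 46 = 40, d_2 = (2159 - 40^2)/43 = 559/43 = 13, a_2 = floor((46 + 40)/13) = 6.
  m_3 = 13*6 - 40 = 38, d_3 = (2159 - 38^2)/13 = 715/13 = 55, a_3 = floor((46 + 38)/55) = 1.
  m_4 = 55*1 - 38 = 17, d_4 = (2159 - 17^2)/55 = 1870/55 = 34, a_4 = floor((46 + 17)/34) = 1.
  m_5 = 34*1 - 17 = 17, d_5 = (2159 - 17^2)/34 = 1870/34 = 55, a_5 = floor((46 + 17)/55) = 1.
  m_6 = 55*1 - 17 = 38, d_6 = (2159 - 38^2)/55 = 715/55 = 13, a_6 = floor((46 + 38)/13) = 6.
  m_7 = 13*6 - 38 = 40, d_7 = (2159 - 40^2)/13 = 559/13 = 43, a_7 = floor((46 + 40)/43) = 2.
  m_8 = 43*2 - 40 = 46, d_8 = (2159 - 46^2)/43 = 43/43 = 1, a_8 = floor((46 + 46)/1) = 92.
  m_9 = 1*92 - 46 = 46, d_9 = (2159 - 46^2)/1 = 43/1 = 43: (m_9, d_9) = (m_1, d_1) = (46, 43), so from here the quotients repeat a_1, ..., a_8; the period length is 8.
Hence the expansion of sqrt(2159) is a_0 = 46 followed by the repeating block 2, 6, 1, 1, 1, 6, 2, 92 (period 8).

[46; (2, 6, 1, 1, 1, 6, 2, 92)]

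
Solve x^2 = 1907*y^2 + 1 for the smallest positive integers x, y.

First expand sqrt(1907) as a continued fraction. With x_i = (sqrt(1907) + m_i)/d_i and (m_0, d_0) = (0, 1): a_0 = floor(sqrt(1907)) = 43, since 43^2 = 1849 <= 1907 < 1936 = 44^2.
Iterate m_{i+1} = d_i*a_i - m_i, d_{i+1} = (1907 - m_{i+1}^2)/d_i, a_{i+1} = floor((a_0 + m_{i+1})/d_{i+1}):
  m_1 = 1*43 - 0 = 43, d_1 = (1907 - 43^2)/1 = 58/1 = 58, a_1 = floor((43 + 43)/58) = 1.
  m_2 = 58*1 - 43 = 15, d_2 = (1907 - 15^2)/58 = 1682/58 = 29, a_2 = floor((43 + 15)/29) = 2.
  m_3 = 29*2 - 15 = 43, d_3 = (1907 - 43^2)/29 = 58/29 = 2, a_3 = floor((43 + 43)/2) = 43.
  m_4 = 2*43 - 43 = 43, d_4 = (1907 - 43^2)/2 = 58/2 = 29, a_4 = floor((43 + 43)/29) = 2.
  m_5 = 29*2 - 43 = 15, d_5 = (1907 - 15^2)/29 = 1682/29 = 58, a_5 = floor((43 + 15)/58) = 1.
  m_6 = 58*1 - 15 = 43, d_6 = (1907 - 43^2)/58 = 58/58 = 1, a_6 = floor((43 + 43)/1) = 86.
  m_7 = 1*86 - 43 = 43, d_7 = (1907 - 43^2)/1 = 58/1 = 58: (m_7, d_7) = (m_1, d_1) = (43, 58), so from here the quotients repeat a_1, ..., a_6; the period length is 6.
So sqrt(1907) = [43; (1, 2, 43, 2, 1, 86)] with period length k = 6.
k is even, so the fundamental solution of x^2 - 1907y^2 = 1 is (p_{k-1}, q_{k-1}) = (p_5, q_5); compute convergents through index 5.
Convergents (p_i = a_i*p_{i-1} + p_{i-2}, q_i = a_i*q_{i-1} + q_{i-2} with p_{-2}=0, p_{-1}=1, q_{-2}=1, q_{-1}=0):
  i=0: a_0=43, p_0 = 43*1 + 0 = 43, q_0 = 43*0 + 1 = 1.
  i=1: a_1=1, p_1 = 1*43 + 1 = 44, q_1 = 1*1 + 0 = 1.
  i=2: a_2=2, p_2 = 2*44 + 43 = 131, q_2 = 2*1 + 1 = 3.
  i=3: a_3=43, p_3 = 43*131 + 44 = 5677, q_3 = 43*3 + 1 = 130.
  i=4: a_4=2, p_4 = 2*5677 + 131 = 11485, q_4 = 2*130 + 3 = 263.
  i=5: a_5=1, p_5 = 1*11485 + 5677 = 17162, q_5 = 1*263 + 130 = 393.
Check: 17162^2 - 1907*393^2 = 294534244 - 294534243 = 1, so (x, y) = (17162, 393) solves the equation, and by the theorem it is the least positive solution.

(x, y) = (17162, 393)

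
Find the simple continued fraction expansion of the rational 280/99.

Run the Euclidean algorithm on 280 and 99; the successive quotients are the partial quotients a_0, a_1, ... (each step inverts the fractional part left over by the previous one):
  280 = 2*99 + 82, so a_0 = 2.
  99 = 1*82 + 17, so a_1 = 1.
  82 = 4*17 + 14, so a_2 = 4.
  17 = 1*14 + 3, so a_3 = 1.
  14 = 4*3 + 2, so a_4 = 4.
  3 = 1*2 + 1, so a_5 = 1.
  2 = 2*1 + 0, so a_6 = 2.
The remainder reaches 0 after 7 divisions, so the expansion has 7 partial quotients, read off in order.

[2; 1, 4, 1, 4, 1, 2]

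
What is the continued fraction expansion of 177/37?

[4; 1, 3, 1, 1, 1, 2]

Run the Euclidean algorithm on 177 and 37; the successive quotients are the partial quotients a_0, a_1, ... (each step inverts the fractional part left over by the previous one):
  177 = 4*37 + 29, so a_0 = 4.
  37 = 1*29 + 8, so a_1 = 1.
  29 = 3*8 + 5, so a_2 = 3.
  8 = 1*5 + 3, so a_3 = 1.
  5 = 1*3 + 2, so a_4 = 1.
  3 = 1*2 + 1, so a_5 = 1.
  2 = 2*1 + 0, so a_6 = 2.
The remainder reaches 0 after 7 divisions, so the expansion has 7 partial quotients, read off in order.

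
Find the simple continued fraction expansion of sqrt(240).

Write x_i = (sqrt(240) + m_i)/d_i with (m_0, d_0) = (0, 1). a_0 = floor(sqrt(240)) = 15, since 15^2 = 225 <= 240 < 256 = 16^2.
Iterate m_{i+1} = d_i*a_i - m_i, d_{i+1} = (240 - m_{i+1}^2)/d_i, a_{i+1} = floor((a_0 + m_{i+1})/d_{i+1}):
  m_1 = 1*15 - 0 = 15, d_1 = (240 - 15^2)/1 = 15/1 = 15, a_1 = floor((15 + 15)/15) = 2.
  m_2 = 15*2 - 15 = 15, d_2 = (240 - 15^2)/15 = 15/15 = 1, a_2 = floor((15 + 15)/1) = 30.
  m_3 = 1*30 - 15 = 15, d_3 = (240 - 15^2)/1 = 15/1 = 15: (m_3, d_3) = (m_1, d_1) = (15, 15), so from here the quotients repeat a_1, a_2; the period length is 2.
Hence the expansion of sqrt(240) is a_0 = 15 followed by the repeating block 2, 30 (period 2).

[15; (2, 30)]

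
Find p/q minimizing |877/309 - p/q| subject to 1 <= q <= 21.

Expand x = 877/309 as a continued fraction with the Euclidean algorithm:
  877 = 2*309 + 259, so a_0 = 2.
  309 = 1*259 + 50, so a_1 = 1.
  259 = 5*50 + 9, so a_2 = 5.
  50 = 5*9 + 5, so a_3 = 5.
  9 = 1*5 + 4, so a_4 = 1.
  5 = 1*4 + 1, so a_5 = 1.
  4 = 4*1 + 0, so a_6 = 4.
so x = [2; 1, 5, 5, 1, 1, 4].
Convergents (p_i = a_i*p_{i-1} + p_{i-2}, q_i = a_i*q_{i-1} + q_{i-2} with p_{-2}=0, p_{-1}=1, q_{-2}=1, q_{-1}=0), until the denominator exceeds 21:
  i=0: a_0=2, p_0 = 2*1 + 0 = 2, q_0 = 2*0 + 1 = 1.
  i=1: a_1=1, p_1 = 1*2 + 1 = 3, q_1 = 1*1 + 0 = 1.
  i=2: a_2=5, p_2 = 5*3 + 2 = 17, q_2 = 5*1 + 1 = 6.
  i=3: a_3=5, p_3 = 5*17 + 3 = 88, q_3 = 5*6 + 1 = 31.
q_3 = 31 > 21, so the last convergent with denominator <= 21 is p_2/q_2 = 17/6.
The closest fraction with denominator <= 21 is either p_2/q_2 or the intermediate fraction (k*p_2 + p_1)/(k*q_2 + q_1) with the largest k >= 1 whose denominator stays <= 21; these approach x as k grows, and every other convergent or intermediate fraction in range is farther away.
Largest k: floor((21 - q_1)/q_2) = floor((21 - 1)/6) = 3.
That gives (3*17 + 3)/(3*6 + 1) = 54/19.
Compare the errors: |x - 17/6| = |877*6 - 17*309|/(309*6) = 9/1854, and |x - 54/19| = |877*19 - 54*309|/(309*19) = 23/5871.
Cross-multiplying, 23*1854 = 42642 < 52839 = 9*5871, so 23/5871 is smaller: the intermediate fraction 54/19 is closer to x than 17/6.

54/19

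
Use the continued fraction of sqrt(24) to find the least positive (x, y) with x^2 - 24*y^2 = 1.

(x, y) = (5, 1)

First expand sqrt(24) as a continued fraction. With x_i = (sqrt(24) + m_i)/d_i and (m_0, d_0) = (0, 1): a_0 = floor(sqrt(24)) = 4, since 4^2 = 16 <= 24 < 25 = 5^2.
Iterate m_{i+1} = d_i*a_i - m_i, d_{i+1} = (24 - m_{i+1}^2)/d_i, a_{i+1} = floor((a_0 + m_{i+1})/d_{i+1}):
  m_1 = 1*4 - 0 = 4, d_1 = (24 - 4^2)/1 = 8/1 = 8, a_1 = floor((4 + 4)/8) = 1.
  m_2 = 8*1 - 4 = 4, d_2 = (24 - 4^2)/8 = 8/8 = 1, a_2 = floor((4 + 4)/1) = 8.
  m_3 = 1*8 - 4 = 4, d_3 = (24 - 4^2)/1 = 8/1 = 8: (m_3, d_3) = (m_1, d_1) = (4, 8), so from here the quotients repeat a_1, a_2; the period length is 2.
So sqrt(24) = [4; (1, 8)] with period length k = 2.
k is even, so the fundamental solution of x^2 - 24y^2 = 1 is (p_{k-1}, q_{k-1}) = (p_1, q_1); compute convergents through index 1.
Convergents (p_i = a_i*p_{i-1} + p_{i-2}, q_i = a_i*q_{i-1} + q_{i-2} with p_{-2}=0, p_{-1}=1, q_{-2}=1, q_{-1}=0):
  i=0: a_0=4, p_0 = 4*1 + 0 = 4, q_0 = 4*0 + 1 = 1.
  i=1: a_1=1, p_1 = 1*4 + 1 = 5, q_1 = 1*1 + 0 = 1.
Check: 5^2 - 24*1^2 = 25 - 24 = 1, so (x, y) = (5, 1) solves the equation, and by the theorem it is the least positive solution.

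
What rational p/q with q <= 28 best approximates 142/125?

25/22

Expand x = 142/125 as a continued fraction with the Euclidean algorithm:
  142 = 1*125 + 17, so a_0 = 1.
  125 = 7*17 + 6, so a_1 = 7.
  17 = 2*6 + 5, so a_2 = 2.
  6 = 1*5 + 1, so a_3 = 1.
  5 = 5*1 + 0, so a_4 = 5.
so x = [1; 7, 2, 1, 5].
Convergents (p_i = a_i*p_{i-1} + p_{i-2}, q_i = a_i*q_{i-1} + q_{i-2} with p_{-2}=0, p_{-1}=1, q_{-2}=1, q_{-1}=0), until the denominator exceeds 28:
  i=0: a_0=1, p_0 = 1*1 + 0 = 1, q_0 = 1*0 + 1 = 1.
  i=1: a_1=7, p_1 = 7*1 + 1 = 8, q_1 = 7*1 + 0 = 7.
  i=2: a_2=2, p_2 = 2*8 + 1 = 17, q_2 = 2*7 + 1 = 15.
  i=3: a_3=1, p_3 = 1*17 + 8 = 25, q_3 = 1*15 + 7 = 22.
  i=4: a_4=5, p_4 = 5*25 + 17 = 142, q_4 = 5*22 + 15 = 125.
q_4 = 125 > 28, so the last convergent with denominator <= 28 is p_3/q_3 = 25/22.
The closest fraction with denominator <= 28 is either p_3/q_3 or the intermediate fraction (k*p_3 + p_2)/(k*q_3 + q_2) with the largest k >= 1 whose denominator stays <= 28; these approach x as k grows, and every other convergent or intermediate fraction in range is farther away.
Largest k: floor((28 - q_2)/q_3) = floor((28 - 15)/22) = 0.
Since k = 0, no intermediate fraction beyond p_3/q_3 has denominator <= 28, so the convergent 25/22 is the closest (its error is |142*22 - 25*125|/(125*22) = 1/2750).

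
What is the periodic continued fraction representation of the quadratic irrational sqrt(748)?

Write x_i = (sqrt(748) + m_i)/d_i with (m_0, d_0) = (0, 1). a_0 = floor(sqrt(748)) = 27, since 27^2 = 729 <= 748 < 784 = 28^2.
Iterate m_{i+1} = d_i*a_i - m_i, d_{i+1} = (748 - m_{i+1}^2)/d_i, a_{i+1} = floor((a_0 + m_{i+1})/d_{i+1}):
  m_1 = 1*27 - 0 = 27, d_1 = (748 - 27^2)/1 = 19/1 = 19, a_1 = floor((27 + 27)/19) = 2.
  m_2 = 19*2 - 27 = 11, d_2 = (748 - 11^2)/19 = 627/19 = 33, a_2 = floor((27 + 11)/33) = 1.
  m_3 = 33*1 - 11 = 22, d_3 = (748 - 22^2)/33 = 264/33 = 8, a_3 = floor((27 + 22)/8) = 6.
  m_4 = 8*6 - 22 = 26, d_4 = (748 - 26^2)/8 = 72/8 = 9, a_4 = floor((27 + 26)/9) = 5.
  m_5 = 9*5 - 26 = 19, d_5 = (748 - 19^2)/9 = 387/9 = 43, a_5 = floor((27 + 19)/43) = 1.
  m_6 = 43*1 - 19 = 24, d_6 = (748 - 24^2)/43 = 172/43 = 4, a_6 = floor((27 + 24)/4) = 12.
  m_7 = 4*12 - 24 = 24, d_7 = (748 - 24^2)/4 = 172/4 = 43, a_7 = floor((27 + 24)/43) = 1.
  m_8 = 43*1 - 24 = 19, d_8 = (748 - 19^2)/43 = 387/43 = 9, a_8 = floor((27 + 19)/9) = 5.
  m_9 = 9*5 - 19 = 26, d_9 = (748 - 26^2)/9 = 72/9 = 8, a_9 = floor((27 + 26)/8) = 6.
  m_10 = 8*6 - 26 = 22, d_10 = (748 - 22^2)/8 = 264/8 = 33, a_10 = floor((27 + 22)/33) = 1.
  m_11 = 33*1 - 22 = 11, d_11 = (748 - 11^2)/33 = 627/33 = 19, a_11 = floor((27 + 11)/19) = 2.
  m_12 = 19*2 - 11 = 27, d_12 = (748 - 27^2)/19 = 19/19 = 1, a_12 = floor((27 + 27)/1) = 54.
  m_13 = 1*54 - 27 = 27, d_13 = (748 - 27^2)/1 = 19/1 = 19: (m_13, d_13) = (m_1, d_1) = (27, 19), so from here the quotients repeat a_1, ..., a_12; the period length is 12.
Hence the expansion of sqrt(748) is a_0 = 27 followed by the repeating block 2, 1, 6, 5, 1, 12, 1, 5, 6, 1, 2, 54 (period 12).

[27; (2, 1, 6, 5, 1, 12, 1, 5, 6, 1, 2, 54)]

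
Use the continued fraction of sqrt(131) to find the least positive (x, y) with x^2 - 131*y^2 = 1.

(x, y) = (10610, 927)

First expand sqrt(131) as a continued fraction. With x_i = (sqrt(131) + m_i)/d_i and (m_0, d_0) = (0, 1): a_0 = floor(sqrt(131)) = 11, since 11^2 = 121 <= 131 < 144 = 12^2.
Iterate m_{i+1} = d_i*a_i - m_i, d_{i+1} = (131 - m_{i+1}^2)/d_i, a_{i+1} = floor((a_0 + m_{i+1})/d_{i+1}):
  m_1 = 1*11 - 0 = 11, d_1 = (131 - 11^2)/1 = 10/1 = 10, a_1 = floor((11 + 11)/10) = 2.
  m_2 = 10*2 - 11 = 9, d_2 = (131 - 9^2)/10 = 50/10 = 5, a_2 = floor((11 + 9)/5) = 4.
  m_3 = 5*4 - 9 = 11, d_3 = (131 - 11^2)/5 = 10/5 = 2, a_3 = floor((11 + 11)/2) = 11.
  m_4 = 2*11 - 11 = 11, d_4 = (131 - 11^2)/2 = 10/2 = 5, a_4 = floor((11 + 11)/5) = 4.
  m_5 = 5*4 - 11 = 9, d_5 = (131 - 9^2)/5 = 50/5 = 10, a_5 = floor((11 + 9)/10) = 2.
  m_6 = 10*2 - 9 = 11, d_6 = (131 - 11^2)/10 = 10/10 = 1, a_6 = floor((11 + 11)/1) = 22.
  m_7 = 1*22 - 11 = 11, d_7 = (131 - 11^2)/1 = 10/1 = 10: (m_7, d_7) = (m_1, d_1) = (11, 10), so from here the quotients repeat a_1, ..., a_6; the period length is 6.
So sqrt(131) = [11; (2, 4, 11, 4, 2, 22)] with period length k = 6.
k is even, so the fundamental solution of x^2 - 131y^2 = 1 is (p_{k-1}, q_{k-1}) = (p_5, q_5); compute convergents through index 5.
Convergents (p_i = a_i*p_{i-1} + p_{i-2}, q_i = a_i*q_{i-1} + q_{i-2} with p_{-2}=0, p_{-1}=1, q_{-2}=1, q_{-1}=0):
  i=0: a_0=11, p_0 = 11*1 + 0 = 11, q_0 = 11*0 + 1 = 1.
  i=1: a_1=2, p_1 = 2*11 + 1 = 23, q_1 = 2*1 + 0 = 2.
  i=2: a_2=4, p_2 = 4*23 + 11 = 103, q_2 = 4*2 + 1 = 9.
  i=3: a_3=11, p_3 = 11*103 + 23 = 1156, q_3 = 11*9 + 2 = 101.
  i=4: a_4=4, p_4 = 4*1156 + 103 = 4727, q_4 = 4*101 + 9 = 413.
  i=5: a_5=2, p_5 = 2*4727 + 1156 = 10610, q_5 = 2*413 + 101 = 927.
Check: 10610^2 - 131*927^2 = 112572100 - 112572099 = 1, so (x, y) = (10610, 927) solves the equation, and by the theorem it is the least positive solution.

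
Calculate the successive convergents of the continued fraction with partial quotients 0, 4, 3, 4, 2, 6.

0/1, 1/4, 3/13, 13/56, 29/125, 187/806

Using the convergent recurrence p_i = a_i*p_{i-1} + p_{i-2}, q_i = a_i*q_{i-1} + q_{i-2} with p_{-2}=0, p_{-1}=1, q_{-2}=1, q_{-1}=0:
  i=0: a_0=0, p_0 = 0*1 + 0 = 0, q_0 = 0*0 + 1 = 1.
  i=1: a_1=4, p_1 = 4*0 + 1 = 1, q_1 = 4*1 + 0 = 4.
  i=2: a_2=3, p_2 = 3*1 + 0 = 3, q_2 = 3*4 + 1 = 13.
  i=3: a_3=4, p_3 = 4*3 + 1 = 13, q_3 = 4*13 + 4 = 56.
  i=4: a_4=2, p_4 = 2*13 + 3 = 29, q_4 = 2*56 + 13 = 125.
  i=5: a_5=6, p_5 = 6*29 + 13 = 187, q_5 = 6*125 + 56 = 806.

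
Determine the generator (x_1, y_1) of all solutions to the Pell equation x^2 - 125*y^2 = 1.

First expand sqrt(125) as a continued fraction. With x_i = (sqrt(125) + m_i)/d_i and (m_0, d_0) = (0, 1): a_0 = floor(sqrt(125)) = 11, since 11^2 = 121 <= 125 < 144 = 12^2.
Iterate m_{i+1} = d_i*a_i - m_i, d_{i+1} = (125 - m_{i+1}^2)/d_i, a_{i+1} = floor((a_0 + m_{i+1})/d_{i+1}):
  m_1 = 1*11 - 0 = 11, d_1 = (125 - 11^2)/1 = 4/1 = 4, a_1 = floor((11 + 11)/4) = 5.
  m_2 = 4*5 - 11 = 9, d_2 = (125 - 9^2)/4 = 44/4 = 11, a_2 = floor((11 + 9)/11) = 1.
  m_3 = 11*1 - 9 = 2, d_3 = (125 - 2^2)/11 = 121/11 = 11, a_3 = floor((11 + 2)/11) = 1.
  m_4 = 11*1 - 2 = 9, d_4 = (125 - 9^2)/11 = 44/11 = 4, a_4 = floor((11 + 9)/4) = 5.
  m_5 = 4*5 - 9 = 11, d_5 = (125 - 11^2)/4 = 4/4 = 1, a_5 = floor((11 + 11)/1) = 22.
  m_6 = 1*22 - 11 = 11, d_6 = (125 - 11^2)/1 = 4/1 = 4: (m_6, d_6) = (m_1, d_1) = (11, 4), so from here the quotients repeat a_1, ..., a_5; the period length is 5.
So sqrt(125) = [11; (5, 1, 1, 5, 22)] with period length k = 5.
k is odd, so (p_{k-1}, q_{k-1}) only solves x^2 - 125y^2 = -1 and the fundamental solution of x^2 - 125y^2 = 1 is (p_{2k-1}, q_{2k-1}) = (p_9, q_9); compute convergents through index 9, running through the period twice.
Convergents (p_i = a_i*p_{i-1} + p_{i-2}, q_i = a_i*q_{i-1} + q_{i-2} with p_{-2}=0, p_{-1}=1, q_{-2}=1, q_{-1}=0):
  i=0: a_0=11, p_0 = 11*1 + 0 = 11, q_0 = 11*0 + 1 = 1.
  i=1: a_1=5, p_1 = 5*11 + 1 = 56, q_1 = 5*1 + 0 = 5.
  i=2: a_2=1, p_2 = 1*56 + 11 = 67, q_2 = 1*5 + 1 = 6.
  i=3: a_3=1, p_3 = 1*67 + 56 = 123, q_3 = 1*6 + 5 = 11.
  i=4: a_4=5, p_4 = 5*123 + 67 = 682, q_4 = 5*11 + 6 = 61.
  i=5: a_5=22, p_5 = 22*682 + 123 = 15127, q_5 = 22*61 + 11 = 1353.
  i=6: a_6=5, p_6 = 5*15127 + 682 = 76317, q_6 = 5*1353 + 61 = 6826.
  i=7: a_7=1, p_7 = 1*76317 + 15127 = 91444, q_7 = 1*6826 + 1353 = 8179.
  i=8: a_8=1, p_8 = 1*91444 + 76317 = 167761, q_8 = 1*8179 + 6826 = 15005.
  i=9: a_9=5, p_9 = 5*167761 + 91444 = 930249, q_9 = 5*15005 + 8179 = 83204.
Indeed p_4^2 - 125*q_4^2 = 465124 - 465125 = -1, not +1.
Check: 930249^2 - 125*83204^2 = 865363202001 - 865363202000 = 1, so (x, y) = (930249, 83204) solves the equation, and by the theorem it is the least positive solution.

(x, y) = (930249, 83204)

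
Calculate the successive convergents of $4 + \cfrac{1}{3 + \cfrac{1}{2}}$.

Using the convergent recurrence p_i = a_i*p_{i-1} + p_{i-2}, q_i = a_i*q_{i-1} + q_{i-2} with p_{-2}=0, p_{-1}=1, q_{-2}=1, q_{-1}=0:
  i=0: a_0=4, p_0 = 4*1 + 0 = 4, q_0 = 4*0 + 1 = 1.
  i=1: a_1=3, p_1 = 3*4 + 1 = 13, q_1 = 3*1 + 0 = 3.
  i=2: a_2=2, p_2 = 2*13 + 4 = 30, q_2 = 2*3 + 1 = 7.

4/1, 13/3, 30/7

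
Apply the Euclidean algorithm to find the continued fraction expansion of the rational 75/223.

Run the Euclidean algorithm on 75 and 223; the successive quotients are the partial quotients a_0, a_1, ... (each step inverts the fractional part left over by the previous one):
  75 = 0*223 + 75, so a_0 = 0.
  223 = 2*75 + 73, so a_1 = 2.
  75 = 1*73 + 2, so a_2 = 1.
  73 = 36*2 + 1, so a_3 = 36.
  2 = 2*1 + 0, so a_4 = 2.
The remainder reaches 0 after 5 divisions, so the expansion has 5 partial quotients, read off in order.

[0; 2, 1, 36, 2]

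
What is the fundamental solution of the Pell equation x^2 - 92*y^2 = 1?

First expand sqrt(92) as a continued fraction. With x_i = (sqrt(92) + m_i)/d_i and (m_0, d_0) = (0, 1): a_0 = floor(sqrt(92)) = 9, since 9^2 = 81 <= 92 < 100 = 10^2.
Iterate m_{i+1} = d_i*a_i - m_i, d_{i+1} = (92 - m_{i+1}^2)/d_i, a_{i+1} = floor((a_0 + m_{i+1})/d_{i+1}):
  m_1 = 1*9 - 0 = 9, d_1 = (92 - 9^2)/1 = 11/1 = 11, a_1 = floor((9 + 9)/11) = 1.
  m_2 = 11*1 - 9 = 2, d_2 = (92 - 2^2)/11 = 88/11 = 8, a_2 = floor((9 + 2)/8) = 1.
  m_3 = 8*1 - 2 = 6, d_3 = (92 - 6^2)/8 = 56/8 = 7, a_3 = floor((9 + 6)/7) = 2.
  m_4 = 7*2 - 6 = 8, d_4 = (92 - 8^2)/7 = 28/7 = 4, a_4 = floor((9 + 8)/4) = 4.
  m_5 = 4*4 - 8 = 8, d_5 = (92 - 8^2)/4 = 28/4 = 7, a_5 = floor((9 + 8)/7) = 2.
  m_6 = 7*2 - 8 = 6, d_6 = (92 - 6^2)/7 = 56/7 = 8, a_6 = floor((9 + 6)/8) = 1.
  m_7 = 8*1 - 6 = 2, d_7 = (92 - 2^2)/8 = 88/8 = 11, a_7 = floor((9 + 2)/11) = 1.
  m_8 = 11*1 - 2 = 9, d_8 = (92 - 9^2)/11 = 11/11 = 1, a_8 = floor((9 + 9)/1) = 18.
  m_9 = 1*18 - 9 = 9, d_9 = (92 - 9^2)/1 = 11/1 = 11: (m_9, d_9) = (m_1, d_1) = (9, 11), so from here the quotients repeat a_1, ..., a_8; the period length is 8.
So sqrt(92) = [9; (1, 1, 2, 4, 2, 1, 1, 18)] with period length k = 8.
k is even, so the fundamental solution of x^2 - 92y^2 = 1 is (p_{k-1}, q_{k-1}) = (p_7, q_7); compute convergents through index 7.
Convergents (p_i = a_i*p_{i-1} + p_{i-2}, q_i = a_i*q_{i-1} + q_{i-2} with p_{-2}=0, p_{-1}=1, q_{-2}=1, q_{-1}=0):
  i=0: a_0=9, p_0 = 9*1 + 0 = 9, q_0 = 9*0 + 1 = 1.
  i=1: a_1=1, p_1 = 1*9 + 1 = 10, q_1 = 1*1 + 0 = 1.
  i=2: a_2=1, p_2 = 1*10 + 9 = 19, q_2 = 1*1 + 1 = 2.
  i=3: a_3=2, p_3 = 2*19 + 10 = 48, q_3 = 2*2 + 1 = 5.
  i=4: a_4=4, p_4 = 4*48 + 19 = 211, q_4 = 4*5 + 2 = 22.
  i=5: a_5=2, p_5 = 2*211 + 48 = 470, q_5 = 2*22 + 5 = 49.
  i=6: a_6=1, p_6 = 1*470 + 211 = 681, q_6 = 1*49 + 22 = 71.
  i=7: a_7=1, p_7 = 1*681 + 470 = 1151, q_7 = 1*71 + 49 = 120.
Check: 1151^2 - 92*120^2 = 1324801 - 1324800 = 1, so (x, y) = (1151, 120) solves the equation, and by the theorem it is the least positive solution.

(x, y) = (1151, 120)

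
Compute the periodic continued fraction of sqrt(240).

Write x_i = (sqrt(240) + m_i)/d_i with (m_0, d_0) = (0, 1). a_0 = floor(sqrt(240)) = 15, since 15^2 = 225 <= 240 < 256 = 16^2.
Iterate m_{i+1} = d_i*a_i - m_i, d_{i+1} = (240 - m_{i+1}^2)/d_i, a_{i+1} = floor((a_0 + m_{i+1})/d_{i+1}):
  m_1 = 1*15 - 0 = 15, d_1 = (240 - 15^2)/1 = 15/1 = 15, a_1 = floor((15 + 15)/15) = 2.
  m_2 = 15*2 - 15 = 15, d_2 = (240 - 15^2)/15 = 15/15 = 1, a_2 = floor((15 + 15)/1) = 30.
  m_3 = 1*30 - 15 = 15, d_3 = (240 - 15^2)/1 = 15/1 = 15: (m_3, d_3) = (m_1, d_1) = (15, 15), so from here the quotients repeat a_1, a_2; the period length is 2.
Hence the expansion of sqrt(240) is a_0 = 15 followed by the repeating block 2, 30 (period 2).

[15; (2, 30)]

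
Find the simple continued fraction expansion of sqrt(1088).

[32; (1, 64)]

Write x_i = (sqrt(1088) + m_i)/d_i with (m_0, d_0) = (0, 1). a_0 = floor(sqrt(1088)) = 32, since 32^2 = 1024 <= 1088 < 1089 = 33^2.
Iterate m_{i+1} = d_i*a_i - m_i, d_{i+1} = (1088 - m_{i+1}^2)/d_i, a_{i+1} = floor((a_0 + m_{i+1})/d_{i+1}):
  m_1 = 1*32 - 0 = 32, d_1 = (1088 - 32^2)/1 = 64/1 = 64, a_1 = floor((32 + 32)/64) = 1.
  m_2 = 64*1 - 32 = 32, d_2 = (1088 - 32^2)/64 = 64/64 = 1, a_2 = floor((32 + 32)/1) = 64.
  m_3 = 1*64 - 32 = 32, d_3 = (1088 - 32^2)/1 = 64/1 = 64: (m_3, d_3) = (m_1, d_1) = (32, 64), so from here the quotients repeat a_1, a_2; the period length is 2.
Hence the expansion of sqrt(1088) is a_0 = 32 followed by the repeating block 1, 64 (period 2).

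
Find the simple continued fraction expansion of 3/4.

[0; 1, 3]

Run the Euclidean algorithm on 3 and 4; the successive quotients are the partial quotients a_0, a_1, ... (each step inverts the fractional part left over by the previous one):
  3 = 0*4 + 3, so a_0 = 0.
  4 = 1*3 + 1, so a_1 = 1.
  3 = 3*1 + 0, so a_2 = 3.
The remainder reaches 0 after 3 divisions, so the expansion has 3 partial quotients, read off in order.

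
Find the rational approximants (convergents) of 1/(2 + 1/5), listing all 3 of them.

Using the convergent recurrence p_i = a_i*p_{i-1} + p_{i-2}, q_i = a_i*q_{i-1} + q_{i-2} with p_{-2}=0, p_{-1}=1, q_{-2}=1, q_{-1}=0:
  i=0: a_0=0, p_0 = 0*1 + 0 = 0, q_0 = 0*0 + 1 = 1.
  i=1: a_1=2, p_1 = 2*0 + 1 = 1, q_1 = 2*1 + 0 = 2.
  i=2: a_2=5, p_2 = 5*1 + 0 = 5, q_2 = 5*2 + 1 = 11.

0/1, 1/2, 5/11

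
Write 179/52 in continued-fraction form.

[3; 2, 3, 1, 5]

Run the Euclidean algorithm on 179 and 52; the successive quotients are the partial quotients a_0, a_1, ... (each step inverts the fractional part left over by the previous one):
  179 = 3*52 + 23, so a_0 = 3.
  52 = 2*23 + 6, so a_1 = 2.
  23 = 3*6 + 5, so a_2 = 3.
  6 = 1*5 + 1, so a_3 = 1.
  5 = 5*1 + 0, so a_4 = 5.
The remainder reaches 0 after 5 divisions, so the expansion has 5 partial quotients, read off in order.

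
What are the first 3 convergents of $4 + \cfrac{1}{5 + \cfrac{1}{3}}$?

4/1, 21/5, 67/16

Using the convergent recurrence p_i = a_i*p_{i-1} + p_{i-2}, q_i = a_i*q_{i-1} + q_{i-2} with p_{-2}=0, p_{-1}=1, q_{-2}=1, q_{-1}=0:
  i=0: a_0=4, p_0 = 4*1 + 0 = 4, q_0 = 4*0 + 1 = 1.
  i=1: a_1=5, p_1 = 5*4 + 1 = 21, q_1 = 5*1 + 0 = 5.
  i=2: a_2=3, p_2 = 3*21 + 4 = 67, q_2 = 3*5 + 1 = 16.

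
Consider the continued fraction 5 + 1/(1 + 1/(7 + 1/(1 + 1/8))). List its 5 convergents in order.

Using the convergent recurrence p_i = a_i*p_{i-1} + p_{i-2}, q_i = a_i*q_{i-1} + q_{i-2} with p_{-2}=0, p_{-1}=1, q_{-2}=1, q_{-1}=0:
  i=0: a_0=5, p_0 = 5*1 + 0 = 5, q_0 = 5*0 + 1 = 1.
  i=1: a_1=1, p_1 = 1*5 + 1 = 6, q_1 = 1*1 + 0 = 1.
  i=2: a_2=7, p_2 = 7*6 + 5 = 47, q_2 = 7*1 + 1 = 8.
  i=3: a_3=1, p_3 = 1*47 + 6 = 53, q_3 = 1*8 + 1 = 9.
  i=4: a_4=8, p_4 = 8*53 + 47 = 471, q_4 = 8*9 + 8 = 80.

5/1, 6/1, 47/8, 53/9, 471/80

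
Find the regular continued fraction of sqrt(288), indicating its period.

[16; (1, 32)]

Write x_i = (sqrt(288) + m_i)/d_i with (m_0, d_0) = (0, 1). a_0 = floor(sqrt(288)) = 16, since 16^2 = 256 <= 288 < 289 = 17^2.
Iterate m_{i+1} = d_i*a_i - m_i, d_{i+1} = (288 - m_{i+1}^2)/d_i, a_{i+1} = floor((a_0 + m_{i+1})/d_{i+1}):
  m_1 = 1*16 - 0 = 16, d_1 = (288 - 16^2)/1 = 32/1 = 32, a_1 = floor((16 + 16)/32) = 1.
  m_2 = 32*1 - 16 = 16, d_2 = (288 - 16^2)/32 = 32/32 = 1, a_2 = floor((16 + 16)/1) = 32.
  m_3 = 1*32 - 16 = 16, d_3 = (288 - 16^2)/1 = 32/1 = 32: (m_3, d_3) = (m_1, d_1) = (16, 32), so from here the quotients repeat a_1, a_2; the period length is 2.
Hence the expansion of sqrt(288) is a_0 = 16 followed by the repeating block 1, 32 (period 2).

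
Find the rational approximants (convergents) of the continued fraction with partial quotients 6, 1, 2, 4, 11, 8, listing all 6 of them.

6/1, 7/1, 20/3, 87/13, 977/146, 7903/1181

Using the convergent recurrence p_i = a_i*p_{i-1} + p_{i-2}, q_i = a_i*q_{i-1} + q_{i-2} with p_{-2}=0, p_{-1}=1, q_{-2}=1, q_{-1}=0:
  i=0: a_0=6, p_0 = 6*1 + 0 = 6, q_0 = 6*0 + 1 = 1.
  i=1: a_1=1, p_1 = 1*6 + 1 = 7, q_1 = 1*1 + 0 = 1.
  i=2: a_2=2, p_2 = 2*7 + 6 = 20, q_2 = 2*1 + 1 = 3.
  i=3: a_3=4, p_3 = 4*20 + 7 = 87, q_3 = 4*3 + 1 = 13.
  i=4: a_4=11, p_4 = 11*87 + 20 = 977, q_4 = 11*13 + 3 = 146.
  i=5: a_5=8, p_5 = 8*977 + 87 = 7903, q_5 = 8*146 + 13 = 1181.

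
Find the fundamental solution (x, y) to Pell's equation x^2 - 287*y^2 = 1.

First expand sqrt(287) as a continued fraction. With x_i = (sqrt(287) + m_i)/d_i and (m_0, d_0) = (0, 1): a_0 = floor(sqrt(287)) = 16, since 16^2 = 256 <= 287 < 289 = 17^2.
Iterate m_{i+1} = d_i*a_i - m_i, d_{i+1} = (287 - m_{i+1}^2)/d_i, a_{i+1} = floor((a_0 + m_{i+1})/d_{i+1}):
  m_1 = 1*16 - 0 = 16, d_1 = (287 - 16^2)/1 = 31/1 = 31, a_1 = floor((16 + 16)/31) = 1.
  m_2 = 31*1 - 16 = 15, d_2 = (287 - 15^2)/31 = 62/31 = 2, a_2 = floor((16 + 15)/2) = 15.
  m_3 = 2*15 - 15 = 15, d_3 = (287 - 15^2)/2 = 62/2 = 31, a_3 = floor((16 + 15)/31) = 1.
  m_4 = 31*1 - 15 = 16, d_4 = (287 - 16^2)/31 = 31/31 = 1, a_4 = floor((16 + 16)/1) = 32.
  m_5 = 1*32 - 16 = 16, d_5 = (287 - 16^2)/1 = 31/1 = 31: (m_5, d_5) = (m_1, d_1) = (16, 31), so from here the quotients repeat a_1, ..., a_4; the period length is 4.
So sqrt(287) = [16; (1, 15, 1, 32)] with period length k = 4.
k is even, so the fundamental solution of x^2 - 287y^2 = 1 is (p_{k-1}, q_{k-1}) = (p_3, q_3); compute convergents through index 3.
Convergents (p_i = a_i*p_{i-1} + p_{i-2}, q_i = a_i*q_{i-1} + q_{i-2} with p_{-2}=0, p_{-1}=1, q_{-2}=1, q_{-1}=0):
  i=0: a_0=16, p_0 = 16*1 + 0 = 16, q_0 = 16*0 + 1 = 1.
  i=1: a_1=1, p_1 = 1*16 + 1 = 17, q_1 = 1*1 + 0 = 1.
  i=2: a_2=15, p_2 = 15*17 + 16 = 271, q_2 = 15*1 + 1 = 16.
  i=3: a_3=1, p_3 = 1*271 + 17 = 288, q_3 = 1*16 + 1 = 17.
Check: 288^2 - 287*17^2 = 82944 - 82943 = 1, so (x, y) = (288, 17) solves the equation, and by the theorem it is the least positive solution.

(x, y) = (288, 17)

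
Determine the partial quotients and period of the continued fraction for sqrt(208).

[14; (2, 2, 1, 2, 2, 28)]

Write x_i = (sqrt(208) + m_i)/d_i with (m_0, d_0) = (0, 1). a_0 = floor(sqrt(208)) = 14, since 14^2 = 196 <= 208 < 225 = 15^2.
Iterate m_{i+1} = d_i*a_i - m_i, d_{i+1} = (208 - m_{i+1}^2)/d_i, a_{i+1} = floor((a_0 + m_{i+1})/d_{i+1}):
  m_1 = 1*14 - 0 = 14, d_1 = (208 - 14^2)/1 = 12/1 = 12, a_1 = floor((14 + 14)/12) = 2.
  m_2 = 12*2 - 14 = 10, d_2 = (208 - 10^2)/12 = 108/12 = 9, a_2 = floor((14 + 10)/9) = 2.
  m_3 = 9*2 - 10 = 8, d_3 = (208 - 8^2)/9 = 144/9 = 16, a_3 = floor((14 + 8)/16) = 1.
  m_4 = 16*1 - 8 = 8, d_4 = (208 - 8^2)/16 = 144/16 = 9, a_4 = floor((14 + 8)/9) = 2.
  m_5 = 9*2 - 8 = 10, d_5 = (208 - 10^2)/9 = 108/9 = 12, a_5 = floor((14 + 10)/12) = 2.
  m_6 = 12*2 - 10 = 14, d_6 = (208 - 14^2)/12 = 12/12 = 1, a_6 = floor((14 + 14)/1) = 28.
  m_7 = 1*28 - 14 = 14, d_7 = (208 - 14^2)/1 = 12/1 = 12: (m_7, d_7) = (m_1, d_1) = (14, 12), so from here the quotients repeat a_1, ..., a_6; the period length is 6.
Hence the expansion of sqrt(208) is a_0 = 14 followed by the repeating block 2, 2, 1, 2, 2, 28 (period 6).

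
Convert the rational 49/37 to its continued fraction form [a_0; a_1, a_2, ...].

Run the Euclidean algorithm on 49 and 37; the successive quotients are the partial quotients a_0, a_1, ... (each step inverts the fractional part left over by the previous one):
  49 = 1*37 + 12, so a_0 = 1.
  37 = 3*12 + 1, so a_1 = 3.
  12 = 12*1 + 0, so a_2 = 12.
The remainder reaches 0 after 3 divisions, so the expansion has 3 partial quotients, read off in order.

[1; 3, 12]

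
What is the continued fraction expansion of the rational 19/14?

Run the Euclidean algorithm on 19 and 14; the successive quotients are the partial quotients a_0, a_1, ... (each step inverts the fractional part left over by the previous one):
  19 = 1*14 + 5, so a_0 = 1.
  14 = 2*5 + 4, so a_1 = 2.
  5 = 1*4 + 1, so a_2 = 1.
  4 = 4*1 + 0, so a_3 = 4.
The remainder reaches 0 after 4 divisions, so the expansion has 4 partial quotients, read off in order.

[1; 2, 1, 4]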